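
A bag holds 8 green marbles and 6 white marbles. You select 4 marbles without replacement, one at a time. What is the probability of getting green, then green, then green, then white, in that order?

12/143

Chain rule:
P = 8/14 × 7/13 × 6/12 × 6/11 = 2016/24024 = 12/143.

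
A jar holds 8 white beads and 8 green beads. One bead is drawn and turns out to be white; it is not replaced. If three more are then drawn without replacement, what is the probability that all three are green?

After the first draw, 8 of the remaining 15 beads are green.
P = 8/15 × 7/14 × 6/13 = 336/2730 = 8/65.

8/65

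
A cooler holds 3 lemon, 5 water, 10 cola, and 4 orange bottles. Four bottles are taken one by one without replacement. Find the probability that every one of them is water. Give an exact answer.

P(every draw is water) = 5/22 × 4/21 × 3/20 × 2/19 = 120/175560 = 1/1463.

1/1463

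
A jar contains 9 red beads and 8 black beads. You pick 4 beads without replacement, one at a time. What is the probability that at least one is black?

161/170

P(no black) = 9/17 × 8/16 × 7/15 × 6/14 = 3024/57120 = 9/170.
P(at least one) = 1 − 9/170 = 161/170.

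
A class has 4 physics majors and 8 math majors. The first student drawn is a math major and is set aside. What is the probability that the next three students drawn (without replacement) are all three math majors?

With the first student removed, 7 math majors remain out of 11.
P = 7/11 × 6/10 × 5/9 = 210/990 = 7/33.

7/33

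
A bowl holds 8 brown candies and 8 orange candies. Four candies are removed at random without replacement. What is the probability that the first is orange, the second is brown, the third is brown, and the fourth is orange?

14/195

Multiply the probability of each draw given the previous ones:
P = 8/16 × 8/15 × 7/14 × 7/13 = 3136/43680 = 14/195.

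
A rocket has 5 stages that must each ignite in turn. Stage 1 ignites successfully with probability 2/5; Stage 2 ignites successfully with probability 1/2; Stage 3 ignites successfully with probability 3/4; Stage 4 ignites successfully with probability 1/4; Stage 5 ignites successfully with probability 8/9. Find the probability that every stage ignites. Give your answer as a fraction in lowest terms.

The events are sequential, so multiply the conditional probabilities:
P = 2/5 × 1/2 × 3/4 × 1/4 × 8/9 = 48/1440 = 1/30.

1/30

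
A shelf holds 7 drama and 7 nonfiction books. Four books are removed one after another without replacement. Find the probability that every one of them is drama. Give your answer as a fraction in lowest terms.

P(all drama) = 7/14 × 6/13 × 5/12 × 4/11 = 840/24024 = 5/143.

5/143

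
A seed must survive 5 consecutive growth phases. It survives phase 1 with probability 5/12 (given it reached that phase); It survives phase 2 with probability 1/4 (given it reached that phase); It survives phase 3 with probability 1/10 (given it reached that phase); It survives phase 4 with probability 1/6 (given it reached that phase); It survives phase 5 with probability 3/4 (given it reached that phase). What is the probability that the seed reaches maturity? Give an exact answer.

1/768

Each stage is reached only if all earlier stages succeed, so
P = 5/12 × 1/4 × 1/10 × 1/6 × 3/4 = 15/11520 = 1/768.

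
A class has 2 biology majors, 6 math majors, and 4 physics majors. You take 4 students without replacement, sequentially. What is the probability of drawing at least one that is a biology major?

19/33

P(no biology majors) = 10/12 × 9/11 × 8/10 × 7/9 = 5040/11880 = 14/33.
P(at least one) = 1 − 14/33 = 19/33.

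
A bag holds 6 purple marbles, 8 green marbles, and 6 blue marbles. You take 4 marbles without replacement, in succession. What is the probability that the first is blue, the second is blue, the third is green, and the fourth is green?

14/969

Chain rule:
P = 6/20 × 5/19 × 8/18 × 7/17 = 1680/116280 = 14/969.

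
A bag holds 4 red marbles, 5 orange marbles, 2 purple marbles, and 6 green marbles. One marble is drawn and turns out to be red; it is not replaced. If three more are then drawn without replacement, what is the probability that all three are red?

1/560

After the first draw, 3 of the remaining 16 marbles are red.
P = 3/16 × 2/15 × 1/14 = 6/3360 = 1/560.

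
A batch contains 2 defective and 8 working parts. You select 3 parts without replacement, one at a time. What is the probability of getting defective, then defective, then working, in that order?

Multiply the probability of each draw given the previous ones:
P = 2/10 × 1/9 × 8/8 = 16/720 = 1/45.

1/45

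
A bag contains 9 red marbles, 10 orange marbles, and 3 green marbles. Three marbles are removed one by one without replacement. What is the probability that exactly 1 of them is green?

One ordering (green drawn first) has probability 3/22 × 19/21 × 18/20 = 1026/9240 = 171/1540.
There are C(3,1) = 3 such orderings, each equally likely, so P = 3 × 171/1540 = 513/1540.

513/1540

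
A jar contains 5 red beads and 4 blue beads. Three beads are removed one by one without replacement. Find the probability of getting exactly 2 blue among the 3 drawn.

5/14

One ordering (blue drawn first) has probability 4/9 × 3/8 × 5/7 = 60/504 = 5/42.
There are C(3,2) = 3 such orderings, each equally likely, so P = 3 × 5/42 = 5/14.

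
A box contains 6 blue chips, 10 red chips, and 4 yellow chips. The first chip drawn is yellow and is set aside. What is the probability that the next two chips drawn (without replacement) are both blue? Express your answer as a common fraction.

With the first chip removed, 6 blue remain out of 19.
P = 6/19 × 5/18 = 30/342 = 5/57.

5/57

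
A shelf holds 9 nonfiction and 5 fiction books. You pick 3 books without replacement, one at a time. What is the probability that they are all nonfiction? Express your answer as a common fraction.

P = 9/14 × 8/13 × 7/12 = 504/2184 = 3/13.

3/13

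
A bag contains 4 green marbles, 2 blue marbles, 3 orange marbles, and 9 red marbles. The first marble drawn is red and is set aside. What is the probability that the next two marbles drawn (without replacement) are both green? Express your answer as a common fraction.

3/68

After the first draw, 4 of the remaining 17 marbles are green.
P = 4/17 × 3/16 = 12/272 = 3/68.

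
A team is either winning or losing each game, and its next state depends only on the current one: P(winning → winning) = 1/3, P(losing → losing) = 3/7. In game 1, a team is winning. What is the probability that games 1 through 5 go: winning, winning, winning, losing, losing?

Game 1 is given. For each transition, use the conditional probability from the current state:
P(winning | winning) = 1/3; P(winning | winning) = 1/3; P(losing | winning) = 2/3; P(losing | losing) = 3/7.
P = 1/3 × 1/3 × 2/3 × 3/7 = 6/189 = 2/63.

2/63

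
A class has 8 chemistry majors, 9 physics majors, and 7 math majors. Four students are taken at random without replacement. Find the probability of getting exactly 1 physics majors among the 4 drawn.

195/506

One ordering (a physics major drawn first) has probability 9/24 × 15/23 × 14/22 × 13/21 = 24570/255024 = 195/2024.
There are C(4,1) = 4 such orderings, each equally likely, so P = 4 × 195/2024 = 195/506.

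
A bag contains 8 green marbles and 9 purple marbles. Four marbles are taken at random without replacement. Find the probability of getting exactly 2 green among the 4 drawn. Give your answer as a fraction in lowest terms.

36/85

One ordering (green drawn first) has probability 8/17 × 7/16 × 9/15 × 8/14 = 4032/57120 = 6/85.
There are C(4,2) = 6 such orderings, each equally likely, so P = 6 × 6/85 = 36/85.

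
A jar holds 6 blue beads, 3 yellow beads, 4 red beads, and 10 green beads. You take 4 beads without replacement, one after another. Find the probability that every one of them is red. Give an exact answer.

1/8855

P(every draw is red) = 4/23 × 3/22 × 2/21 × 1/20 = 24/212520 = 1/8855.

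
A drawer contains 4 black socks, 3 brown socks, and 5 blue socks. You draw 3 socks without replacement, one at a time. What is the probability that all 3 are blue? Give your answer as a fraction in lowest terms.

1/22

P = 5/12 × 4/11 × 3/10 = 60/1320 = 1/22.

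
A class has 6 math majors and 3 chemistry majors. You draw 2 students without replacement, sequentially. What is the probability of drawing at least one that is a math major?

11/12

P(no math majors) = 3/9 × 2/8 = 6/72 = 1/12.
P(at least one) = 1 − 1/12 = 11/12.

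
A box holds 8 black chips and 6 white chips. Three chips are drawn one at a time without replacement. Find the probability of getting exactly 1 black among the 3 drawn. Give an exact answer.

One ordering (black drawn first) has probability 8/14 × 6/13 × 5/12 = 240/2184 = 10/91.
There are C(3,1) = 3 such orderings, each equally likely, so P = 3 × 10/91 = 30/91.

30/91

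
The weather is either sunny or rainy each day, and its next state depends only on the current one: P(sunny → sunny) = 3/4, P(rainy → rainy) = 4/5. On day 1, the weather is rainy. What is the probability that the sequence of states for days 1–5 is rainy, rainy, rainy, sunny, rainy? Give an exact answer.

Day 1 is given. For each transition, use the conditional probability from the current state:
P(rainy | rainy) = 4/5; P(rainy | rainy) = 4/5; P(sunny | rainy) = 1/5; P(rainy | sunny) = 1/4.
P = 4/5 × 4/5 × 1/5 × 1/4 = 16/500 = 4/125.

4/125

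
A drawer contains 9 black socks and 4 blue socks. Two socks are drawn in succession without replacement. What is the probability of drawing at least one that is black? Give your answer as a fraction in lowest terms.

12/13

P(no black) = 4/13 × 3/12 = 12/156 = 1/13.
P(at least one) = 1 − 1/13 = 12/13.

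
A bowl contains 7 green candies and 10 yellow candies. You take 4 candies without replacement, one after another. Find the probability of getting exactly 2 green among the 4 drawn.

27/68

One ordering (green drawn first) has probability 7/17 × 6/16 × 10/15 × 9/14 = 3780/57120 = 9/136.
There are C(4,2) = 6 such orderings, each equally likely, so P = 6 × 9/136 = 27/68.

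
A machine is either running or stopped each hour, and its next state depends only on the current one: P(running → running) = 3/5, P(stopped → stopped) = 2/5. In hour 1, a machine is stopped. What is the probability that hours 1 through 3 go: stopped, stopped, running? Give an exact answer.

Hour 1 is given. For each transition, use the conditional probability from the current state:
P(stopped | stopped) = 2/5; P(running | stopped) = 3/5.
P = 2/5 × 3/5 = 6/25.

6/25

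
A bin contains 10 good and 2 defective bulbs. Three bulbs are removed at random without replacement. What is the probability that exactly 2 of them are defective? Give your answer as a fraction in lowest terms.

1/22

One ordering (defective drawn first) has probability 2/12 × 1/11 × 10/10 = 20/1320 = 1/66.
There are C(3,2) = 3 such orderings, each equally likely, so P = 3 × 1/66 = 1/22.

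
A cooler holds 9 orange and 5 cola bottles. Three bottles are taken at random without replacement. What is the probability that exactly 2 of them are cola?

One ordering (cola drawn first) has probability 5/14 × 4/13 × 9/12 = 180/2184 = 15/182.
There are C(3,2) = 3 such orderings, each equally likely, so P = 3 × 15/182 = 45/182.

45/182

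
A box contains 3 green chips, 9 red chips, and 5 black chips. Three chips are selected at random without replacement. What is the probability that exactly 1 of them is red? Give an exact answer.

63/170

One ordering (red drawn first) has probability 9/17 × 8/16 × 7/15 = 504/4080 = 21/170.
There are C(3,1) = 3 such orderings, each equally likely, so P = 3 × 21/170 = 63/170.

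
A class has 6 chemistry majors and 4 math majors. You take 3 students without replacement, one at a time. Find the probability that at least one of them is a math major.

P(no math majors) = 6/10 × 5/9 × 4/8 = 120/720 = 1/6.
P(at least one) = 1 − 1/6 = 5/6.

5/6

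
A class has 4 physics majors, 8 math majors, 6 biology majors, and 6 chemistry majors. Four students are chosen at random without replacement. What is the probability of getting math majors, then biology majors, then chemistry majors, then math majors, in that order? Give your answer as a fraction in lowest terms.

Multiply the probability of each draw given the previous ones:
P = 8/24 × 6/23 × 6/22 × 7/21 = 2016/255024 = 2/253.

2/253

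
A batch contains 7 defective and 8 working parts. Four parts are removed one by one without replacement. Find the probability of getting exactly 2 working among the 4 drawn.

28/65

One ordering (working drawn first) has probability 8/15 × 7/14 × 7/13 × 6/12 = 2352/32760 = 14/195.
There are C(4,2) = 6 such orderings, each equally likely, so P = 6 × 14/195 = 28/65.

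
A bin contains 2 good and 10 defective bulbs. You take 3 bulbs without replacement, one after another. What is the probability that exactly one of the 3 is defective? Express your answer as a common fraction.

1/22

One ordering (defective drawn first) has probability 10/12 × 2/11 × 1/10 = 20/1320 = 1/66.
There are C(3,1) = 3 such orderings, each equally likely, so P = 3 × 1/66 = 1/22.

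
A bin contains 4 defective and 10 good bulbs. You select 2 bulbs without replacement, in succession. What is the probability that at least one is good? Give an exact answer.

P(no good) = 4/14 × 3/13 = 12/182 = 6/91.
P(at least one) = 1 − 6/91 = 85/91.

85/91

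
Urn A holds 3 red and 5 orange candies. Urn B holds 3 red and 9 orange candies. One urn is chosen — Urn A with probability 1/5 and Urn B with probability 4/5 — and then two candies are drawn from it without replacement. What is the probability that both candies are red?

From Urn A: P(both red) = (3/8)(2/7) = 3/28.
From Urn B: P(both red) = (3/12)(2/11) = 1/22.
Total probability = (1/5)(3/28) + (4/5)(1/22) = 89/1540.

89/1540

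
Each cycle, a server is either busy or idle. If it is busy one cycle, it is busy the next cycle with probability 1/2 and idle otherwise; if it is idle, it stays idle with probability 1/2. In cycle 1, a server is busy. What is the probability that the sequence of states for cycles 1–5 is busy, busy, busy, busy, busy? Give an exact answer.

1/16

Cycle 1 is given. For each transition, use the conditional probability from the current state:
P(busy | busy) = 1/2; P(busy | busy) = 1/2; P(busy | busy) = 1/2; P(busy | busy) = 1/2.
P = 1/2 × 1/2 × 1/2 × 1/2 = 1/16.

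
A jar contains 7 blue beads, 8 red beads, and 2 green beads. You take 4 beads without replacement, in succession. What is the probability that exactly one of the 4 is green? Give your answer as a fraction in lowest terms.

13/34

One ordering (green drawn first) has probability 2/17 × 15/16 × 14/15 × 13/14 = 5460/57120 = 13/136.
There are C(4,1) = 4 such orderings, each equally likely, so P = 4 × 13/136 = 13/34.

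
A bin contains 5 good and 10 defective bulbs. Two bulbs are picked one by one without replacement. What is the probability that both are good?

P(all good) = 5/15 × 4/14 = 20/210 = 2/21.

2/21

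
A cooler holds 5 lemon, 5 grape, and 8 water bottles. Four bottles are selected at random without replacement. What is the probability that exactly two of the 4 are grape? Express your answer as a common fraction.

One ordering (grape drawn first) has probability 5/18 × 4/17 × 13/16 × 12/15 = 3120/73440 = 13/306.
There are C(4,2) = 6 such orderings, each equally likely, so P = 6 × 13/306 = 13/51.

13/51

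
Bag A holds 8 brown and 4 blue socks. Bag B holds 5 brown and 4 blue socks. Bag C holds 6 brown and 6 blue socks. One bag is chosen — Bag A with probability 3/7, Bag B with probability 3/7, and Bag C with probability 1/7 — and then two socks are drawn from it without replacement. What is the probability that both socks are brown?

1/3

From Bag A: P(both brown) = (8/12)(7/11) = 14/33.
From Bag B: P(both brown) = (5/9)(4/8) = 5/18.
From Bag C: P(both brown) = (6/12)(5/11) = 5/22.
Total probability = (3/7)(14/33) + (3/7)(5/18) + (1/7)(5/22) = 1/3.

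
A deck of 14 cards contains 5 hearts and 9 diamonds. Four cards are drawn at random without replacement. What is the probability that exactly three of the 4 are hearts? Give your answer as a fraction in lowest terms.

One ordering (hearts drawn first) has probability 5/14 × 4/13 × 3/12 × 9/11 = 540/24024 = 45/2002.
There are C(4,3) = 4 such orderings, each equally likely, so P = 4 × 45/2002 = 90/1001.

90/1001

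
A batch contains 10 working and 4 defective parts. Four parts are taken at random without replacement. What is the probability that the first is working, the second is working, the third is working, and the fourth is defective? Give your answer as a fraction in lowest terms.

Multiply the probability of each draw given the previous ones:
P = 10/14 × 9/13 × 8/12 × 4/11 = 2880/24024 = 120/1001.

120/1001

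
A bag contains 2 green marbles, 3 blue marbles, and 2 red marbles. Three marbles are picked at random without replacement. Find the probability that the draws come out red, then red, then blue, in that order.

1/35

Each draw changes the counts, so multiply the conditional probabilities along the sequence:
P = 2/7 × 1/6 × 3/5 = 6/210 = 1/35.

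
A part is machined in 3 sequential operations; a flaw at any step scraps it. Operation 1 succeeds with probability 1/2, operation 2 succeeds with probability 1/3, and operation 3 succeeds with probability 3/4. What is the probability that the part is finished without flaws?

Each stage is reached only if all earlier stages succeed, so
P = 1/2 × 1/3 × 3/4 = 3/24 = 1/8.

1/8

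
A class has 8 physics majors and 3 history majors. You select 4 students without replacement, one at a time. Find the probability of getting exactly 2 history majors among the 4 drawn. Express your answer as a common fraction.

14/55

One ordering (history majors drawn first) has probability 3/11 × 2/10 × 8/9 × 7/8 = 336/7920 = 7/165.
There are C(4,2) = 6 such orderings, each equally likely, so P = 6 × 7/165 = 14/55.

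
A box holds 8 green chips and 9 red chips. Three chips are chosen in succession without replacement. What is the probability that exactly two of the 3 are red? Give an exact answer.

One ordering (red drawn first) has probability 9/17 × 8/16 × 8/15 = 576/4080 = 12/85.
There are C(3,2) = 3 such orderings, each equally likely, so P = 3 × 12/85 = 36/85.

36/85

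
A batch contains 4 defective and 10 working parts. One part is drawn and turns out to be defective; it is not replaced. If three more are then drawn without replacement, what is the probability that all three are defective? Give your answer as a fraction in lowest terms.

1/286

With the first part removed, 3 defective remain out of 13.
P = 3/13 × 2/12 × 1/11 = 6/1716 = 1/286.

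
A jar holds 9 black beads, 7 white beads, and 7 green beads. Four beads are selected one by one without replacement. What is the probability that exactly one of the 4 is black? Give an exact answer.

468/1265

One ordering (black drawn first) has probability 9/23 × 14/22 × 13/21 × 12/20 = 19656/212520 = 117/1265.
There are C(4,1) = 4 such orderings, each equally likely, so P = 4 × 117/1265 = 468/1265.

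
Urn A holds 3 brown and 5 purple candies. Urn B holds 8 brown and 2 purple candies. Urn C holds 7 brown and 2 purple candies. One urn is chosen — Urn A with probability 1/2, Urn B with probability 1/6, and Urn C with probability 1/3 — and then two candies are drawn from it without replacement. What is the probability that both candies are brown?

2659/7560

From Urn A: P(both brown) = (3/8)(2/7) = 3/28.
From Urn B: P(both brown) = (8/10)(7/9) = 28/45.
From Urn C: P(both brown) = (7/9)(6/8) = 7/12.
Total probability = (1/2)(3/28) + (1/6)(28/45) + (1/3)(7/12) = 2659/7560.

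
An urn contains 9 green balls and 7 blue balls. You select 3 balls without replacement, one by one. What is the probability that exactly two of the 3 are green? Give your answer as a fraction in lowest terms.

9/20

One ordering (green drawn first) has probability 9/16 × 8/15 × 7/14 = 504/3360 = 3/20.
There are C(3,2) = 3 such orderings, each equally likely, so P = 3 × 3/20 = 9/20.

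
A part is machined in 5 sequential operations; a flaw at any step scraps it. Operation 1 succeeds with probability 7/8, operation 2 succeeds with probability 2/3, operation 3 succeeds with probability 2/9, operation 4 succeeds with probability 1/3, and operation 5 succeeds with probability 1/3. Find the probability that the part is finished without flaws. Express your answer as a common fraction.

The events are sequential, so multiply the conditional probabilities:
P = 7/8 × 2/3 × 2/9 × 1/3 × 1/3 = 28/1944 = 7/486.

7/486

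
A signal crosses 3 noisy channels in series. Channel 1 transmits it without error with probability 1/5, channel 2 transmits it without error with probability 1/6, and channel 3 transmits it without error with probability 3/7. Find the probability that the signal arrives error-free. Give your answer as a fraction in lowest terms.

1/70

The events are sequential, so multiply the conditional probabilities:
P = 1/5 × 1/6 × 3/7 = 3/210 = 1/70.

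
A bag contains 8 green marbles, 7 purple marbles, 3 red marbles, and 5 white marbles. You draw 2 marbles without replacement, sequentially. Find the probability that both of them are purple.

21/253

P(every draw is purple) = 7/23 × 6/22 = 42/506 = 21/253.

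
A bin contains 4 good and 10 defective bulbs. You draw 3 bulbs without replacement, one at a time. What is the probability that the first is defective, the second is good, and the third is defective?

Multiply the probability of each draw given the previous ones:
P = 10/14 × 4/13 × 9/12 = 360/2184 = 15/91.

15/91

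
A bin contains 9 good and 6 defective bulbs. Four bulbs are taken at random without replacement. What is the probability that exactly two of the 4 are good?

36/91

One ordering (good drawn first) has probability 9/15 × 8/14 × 6/13 × 5/12 = 2160/32760 = 6/91.
There are C(4,2) = 6 such orderings, each equally likely, so P = 6 × 6/91 = 36/91.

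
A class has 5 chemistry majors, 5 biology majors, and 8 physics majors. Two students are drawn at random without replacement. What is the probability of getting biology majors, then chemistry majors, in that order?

Chain rule:
P = 5/18 × 5/17 = 25/306.

25/306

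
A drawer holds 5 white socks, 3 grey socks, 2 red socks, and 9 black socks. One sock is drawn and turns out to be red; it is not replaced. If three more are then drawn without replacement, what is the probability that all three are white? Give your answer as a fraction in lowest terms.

5/408

With the first sock removed, 5 white remain out of 18.
P = 5/18 × 4/17 × 3/16 = 60/4896 = 5/408.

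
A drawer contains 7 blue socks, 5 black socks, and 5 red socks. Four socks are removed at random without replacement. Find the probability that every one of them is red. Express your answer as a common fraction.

P(all red) = 5/17 × 4/16 × 3/15 × 2/14 = 120/57120 = 1/476.

1/476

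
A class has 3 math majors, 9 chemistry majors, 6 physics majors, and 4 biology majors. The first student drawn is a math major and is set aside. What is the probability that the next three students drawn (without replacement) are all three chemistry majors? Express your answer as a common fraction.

6/95

With the first student removed, 9 chemistry majors remain out of 21.
P = 9/21 × 8/20 × 7/19 = 504/7980 = 6/95.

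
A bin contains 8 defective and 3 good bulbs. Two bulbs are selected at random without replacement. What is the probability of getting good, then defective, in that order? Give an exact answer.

Multiply the probability of each draw given the previous ones:
P = 3/11 × 8/10 = 24/110 = 12/55.

12/55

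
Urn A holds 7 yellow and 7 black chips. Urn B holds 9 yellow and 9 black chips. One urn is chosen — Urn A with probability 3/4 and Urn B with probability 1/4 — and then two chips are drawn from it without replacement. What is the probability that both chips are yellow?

205/884

From Urn A: P(both yellow) = (7/14)(6/13) = 3/13.
From Urn B: P(both yellow) = (9/18)(8/17) = 4/17.
Total probability = (3/4)(3/13) + (1/4)(4/17) = 205/884.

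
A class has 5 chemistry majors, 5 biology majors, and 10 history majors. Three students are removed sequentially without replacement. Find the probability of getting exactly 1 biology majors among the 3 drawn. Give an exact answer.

One ordering (a biology major drawn first) has probability 5/20 × 15/19 × 14/18 = 1050/6840 = 35/228.
There are C(3,1) = 3 such orderings, each equally likely, so P = 3 × 35/228 = 35/76.

35/76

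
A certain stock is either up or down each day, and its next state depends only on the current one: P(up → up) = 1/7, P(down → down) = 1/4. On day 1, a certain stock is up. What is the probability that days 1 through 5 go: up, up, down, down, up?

Day 1 is given. For each transition, use the conditional probability from the current state:
P(up | up) = 1/7; P(down | up) = 6/7; P(down | down) = 1/4; P(up | down) = 3/4.
P = 1/7 × 6/7 × 1/4 × 3/4 = 18/784 = 9/392.

9/392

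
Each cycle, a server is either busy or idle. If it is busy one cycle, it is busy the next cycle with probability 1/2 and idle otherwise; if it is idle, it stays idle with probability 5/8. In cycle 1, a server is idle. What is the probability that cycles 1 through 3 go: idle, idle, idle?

25/64

Cycle 1 is given. For each transition, use the conditional probability from the current state:
P(idle | idle) = 5/8; P(idle | idle) = 5/8.
P = 5/8 × 5/8 = 25/64.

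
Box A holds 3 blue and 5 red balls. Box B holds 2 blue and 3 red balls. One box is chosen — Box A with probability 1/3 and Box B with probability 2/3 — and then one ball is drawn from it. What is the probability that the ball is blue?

47/120

From Box A: P(blue) = 3/8.
From Box B: P(blue) = 2/5.
Total probability = (1/3)(3/8) + (2/3)(2/5) = 47/120.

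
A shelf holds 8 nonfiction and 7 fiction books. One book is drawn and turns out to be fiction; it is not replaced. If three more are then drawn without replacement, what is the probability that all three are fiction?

5/91

With the first book removed, 6 fiction remain out of 14.
P = 6/14 × 5/13 × 4/12 = 120/2184 = 5/91.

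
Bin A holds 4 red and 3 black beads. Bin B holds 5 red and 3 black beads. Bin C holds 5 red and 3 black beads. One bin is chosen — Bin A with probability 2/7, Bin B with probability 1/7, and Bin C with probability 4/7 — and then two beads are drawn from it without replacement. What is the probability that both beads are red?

33/98

From Bin A: P(both red) = (4/7)(3/6) = 2/7.
From Bin B: P(both red) = (5/8)(4/7) = 5/14.
From Bin C: P(both red) = (5/8)(4/7) = 5/14.
Total probability = (2/7)(2/7) + (1/7)(5/14) + (4/7)(5/14) = 33/98.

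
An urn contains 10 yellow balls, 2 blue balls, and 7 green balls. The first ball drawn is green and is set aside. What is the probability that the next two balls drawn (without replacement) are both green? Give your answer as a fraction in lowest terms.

With the first ball removed, 6 green remain out of 18.
P = 6/18 × 5/17 = 30/306 = 5/51.

5/51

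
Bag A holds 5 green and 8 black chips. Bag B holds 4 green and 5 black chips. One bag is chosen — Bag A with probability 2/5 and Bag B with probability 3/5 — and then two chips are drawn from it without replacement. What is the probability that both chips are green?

From Bag A: P(both green) = (5/13)(4/12) = 5/39.
From Bag B: P(both green) = (4/9)(3/8) = 1/6.
Total probability = (2/5)(5/39) + (3/5)(1/6) = 59/390.

59/390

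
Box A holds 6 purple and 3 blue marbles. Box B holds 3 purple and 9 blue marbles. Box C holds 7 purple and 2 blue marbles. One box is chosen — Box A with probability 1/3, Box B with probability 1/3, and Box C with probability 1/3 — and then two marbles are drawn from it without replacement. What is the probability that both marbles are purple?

23/66

From Box A: P(both purple) = (6/9)(5/8) = 5/12.
From Box B: P(both purple) = (3/12)(2/11) = 1/22.
From Box C: P(both purple) = (7/9)(6/8) = 7/12.
Total probability = (1/3)(5/12) + (1/3)(1/22) + (1/3)(7/12) = 23/66.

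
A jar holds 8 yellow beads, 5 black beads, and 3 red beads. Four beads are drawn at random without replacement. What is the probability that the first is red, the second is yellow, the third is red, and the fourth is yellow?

Chain rule:
P = 3/16 × 8/15 × 2/14 × 7/13 = 336/43680 = 1/130.

1/130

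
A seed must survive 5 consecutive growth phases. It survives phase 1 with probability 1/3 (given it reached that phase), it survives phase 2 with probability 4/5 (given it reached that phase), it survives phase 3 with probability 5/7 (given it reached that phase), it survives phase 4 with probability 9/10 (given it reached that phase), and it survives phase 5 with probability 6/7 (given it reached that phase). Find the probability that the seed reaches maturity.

Each stage is reached only if all earlier stages succeed, so
P = 1/3 × 4/5 × 5/7 × 9/10 × 6/7 = 1080/7350 = 36/245.

36/245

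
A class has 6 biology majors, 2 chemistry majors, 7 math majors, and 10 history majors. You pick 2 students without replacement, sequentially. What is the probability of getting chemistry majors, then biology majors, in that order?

Multiply the probability of each draw given the previous ones:
P = 2/25 × 6/24 = 12/600 = 1/50.

1/50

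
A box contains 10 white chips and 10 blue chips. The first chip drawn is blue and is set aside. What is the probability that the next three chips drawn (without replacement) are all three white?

40/323

After the first draw, 10 of the remaining 19 chips are white.
P = 10/19 × 9/18 × 8/17 = 720/5814 = 40/323.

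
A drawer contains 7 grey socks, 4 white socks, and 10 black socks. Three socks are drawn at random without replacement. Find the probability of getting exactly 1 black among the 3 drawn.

55/133

One ordering (black drawn first) has probability 10/21 × 11/20 × 10/19 = 1100/7980 = 55/399.
There are C(3,1) = 3 such orderings, each equally likely, so P = 3 × 55/399 = 55/133.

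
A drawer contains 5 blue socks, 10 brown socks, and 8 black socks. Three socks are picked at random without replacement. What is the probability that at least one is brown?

135/161

P(no brown) = 13/23 × 12/22 × 11/21 = 1716/10626 = 26/161.
P(at least one) = 1 − 26/161 = 135/161.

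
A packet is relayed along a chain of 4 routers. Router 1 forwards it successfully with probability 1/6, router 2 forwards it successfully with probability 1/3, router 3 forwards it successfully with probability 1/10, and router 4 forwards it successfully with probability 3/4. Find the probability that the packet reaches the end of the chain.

1/240

The events are sequential, so multiply the conditional probabilities:
P = 1/6 × 1/3 × 1/10 × 3/4 = 3/720 = 1/240.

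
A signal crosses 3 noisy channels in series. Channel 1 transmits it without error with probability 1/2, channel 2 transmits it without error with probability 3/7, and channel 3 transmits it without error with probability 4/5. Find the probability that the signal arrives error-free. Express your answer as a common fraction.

The events are sequential, so multiply the conditional probabilities:
P = 1/2 × 3/7 × 4/5 = 12/70 = 6/35.

6/35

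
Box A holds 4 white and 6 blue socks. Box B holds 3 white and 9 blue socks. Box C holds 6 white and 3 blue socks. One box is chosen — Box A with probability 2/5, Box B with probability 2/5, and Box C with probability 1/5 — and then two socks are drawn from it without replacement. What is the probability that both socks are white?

From Box A: P(both white) = (4/10)(3/9) = 2/15.
From Box B: P(both white) = (3/12)(2/11) = 1/22.
From Box C: P(both white) = (6/9)(5/8) = 5/12.
Total probability = (2/5)(2/15) + (2/5)(1/22) + (1/5)(5/12) = 511/3300.

511/3300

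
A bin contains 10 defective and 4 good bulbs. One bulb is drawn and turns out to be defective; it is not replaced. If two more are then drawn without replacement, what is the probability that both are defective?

6/13

With the first bulb removed, 9 defective remain out of 13.
P = 9/13 × 8/12 = 72/156 = 6/13.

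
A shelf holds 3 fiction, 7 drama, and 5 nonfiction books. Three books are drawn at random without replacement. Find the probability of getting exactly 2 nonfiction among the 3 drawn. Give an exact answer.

One ordering (nonfiction drawn first) has probability 5/15 × 4/14 × 10/13 = 200/2730 = 20/273.
There are C(3,2) = 3 such orderings, each equally likely, so P = 3 × 20/273 = 20/91.

20/91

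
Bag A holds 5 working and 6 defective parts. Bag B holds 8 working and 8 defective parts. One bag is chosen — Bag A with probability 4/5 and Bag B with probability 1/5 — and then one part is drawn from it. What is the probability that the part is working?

51/110

From Bag A: P(working) = 5/11.
From Bag B: P(working) = 8/16.
Total probability = (4/5)(5/11) + (1/5)(8/16) = 51/110.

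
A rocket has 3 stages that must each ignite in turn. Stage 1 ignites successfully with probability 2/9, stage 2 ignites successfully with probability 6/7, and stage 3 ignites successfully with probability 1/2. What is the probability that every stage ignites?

Multiplying along the chain,
P = 2/9 × 6/7 × 1/2 = 12/126 = 2/21.

2/21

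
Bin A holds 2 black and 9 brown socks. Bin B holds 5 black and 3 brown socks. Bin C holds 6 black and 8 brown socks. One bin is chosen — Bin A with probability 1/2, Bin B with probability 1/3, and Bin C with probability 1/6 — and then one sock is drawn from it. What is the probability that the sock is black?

685/1848

From Bin A: P(black) = 2/11.
From Bin B: P(black) = 5/8.
From Bin C: P(black) = 6/14.
Total probability = (1/2)(2/11) + (1/3)(5/8) + (1/6)(6/14) = 685/1848.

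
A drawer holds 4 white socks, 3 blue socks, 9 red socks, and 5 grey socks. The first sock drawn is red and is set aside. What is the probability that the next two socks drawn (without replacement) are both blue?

3/190

With the first sock removed, 3 blue remain out of 20.
P = 3/20 × 2/19 = 6/380 = 3/190.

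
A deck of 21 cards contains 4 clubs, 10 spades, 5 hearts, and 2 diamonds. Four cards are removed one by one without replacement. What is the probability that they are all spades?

P(all spades) = 10/21 × 9/20 × 8/19 × 7/18 = 5040/143640 = 2/57.

2/57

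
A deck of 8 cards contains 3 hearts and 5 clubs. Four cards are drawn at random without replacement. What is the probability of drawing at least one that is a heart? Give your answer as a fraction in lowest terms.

13/14

P(no hearts) = 5/8 × 4/7 × 3/6 × 2/5 = 120/1680 = 1/14.
P(at least one) = 1 − 1/14 = 13/14.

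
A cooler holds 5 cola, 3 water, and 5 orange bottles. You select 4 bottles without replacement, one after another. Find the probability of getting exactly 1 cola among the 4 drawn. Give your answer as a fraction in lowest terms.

One ordering (cola drawn first) has probability 5/13 × 8/12 × 7/11 × 6/10 = 1680/17160 = 14/143.
There are C(4,1) = 4 such orderings, each equally likely, so P = 4 × 14/143 = 56/143.

56/143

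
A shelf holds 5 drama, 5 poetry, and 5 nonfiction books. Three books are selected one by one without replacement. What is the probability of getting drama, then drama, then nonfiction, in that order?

10/273

Each draw changes the counts, so multiply the conditional probabilities along the sequence:
P = 5/15 × 4/14 × 5/13 = 100/2730 = 10/273.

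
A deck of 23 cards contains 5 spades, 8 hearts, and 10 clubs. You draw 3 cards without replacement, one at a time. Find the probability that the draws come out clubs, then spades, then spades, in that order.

Multiply the probability of each draw given the previous ones:
P = 10/23 × 5/22 × 4/21 = 200/10626 = 100/5313.

100/5313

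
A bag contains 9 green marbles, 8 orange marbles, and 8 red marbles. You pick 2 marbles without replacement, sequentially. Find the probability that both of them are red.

P(every draw is red) = 8/25 × 7/24 = 56/600 = 7/75.

7/75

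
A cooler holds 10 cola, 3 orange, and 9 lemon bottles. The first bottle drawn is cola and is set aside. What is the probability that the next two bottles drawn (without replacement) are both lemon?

6/35

With the first bottle removed, 9 lemon remain out of 21.
P = 9/21 × 8/20 = 72/420 = 6/35.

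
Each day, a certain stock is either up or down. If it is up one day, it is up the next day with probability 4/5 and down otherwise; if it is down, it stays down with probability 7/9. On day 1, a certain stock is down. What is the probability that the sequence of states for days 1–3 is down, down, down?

49/81

Day 1 is given. For each transition, use the conditional probability from the current state:
P(down | down) = 7/9; P(down | down) = 7/9.
P = 7/9 × 7/9 = 49/81.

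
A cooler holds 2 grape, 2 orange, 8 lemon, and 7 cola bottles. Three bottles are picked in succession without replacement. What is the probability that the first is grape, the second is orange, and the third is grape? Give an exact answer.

2/2907

Chain rule:
P = 2/19 × 2/18 × 1/17 = 4/5814 = 2/2907.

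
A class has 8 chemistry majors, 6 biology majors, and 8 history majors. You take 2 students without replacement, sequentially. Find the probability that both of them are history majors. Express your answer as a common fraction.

4/33

P(all history majors) = 8/22 × 7/21 = 56/462 = 4/33.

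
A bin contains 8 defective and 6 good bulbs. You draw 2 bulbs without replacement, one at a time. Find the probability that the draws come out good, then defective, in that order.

24/91

Each draw changes the counts, so multiply the conditional probabilities along the sequence:
P = 6/14 × 8/13 = 48/182 = 24/91.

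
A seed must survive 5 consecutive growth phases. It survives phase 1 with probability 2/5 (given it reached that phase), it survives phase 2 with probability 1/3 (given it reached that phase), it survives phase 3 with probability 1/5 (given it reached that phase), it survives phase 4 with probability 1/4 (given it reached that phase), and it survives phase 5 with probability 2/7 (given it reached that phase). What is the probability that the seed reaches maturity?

1/525

Multiplying along the chain,
P = 2/5 × 1/3 × 1/5 × 1/4 × 2/7 = 4/2100 = 1/525.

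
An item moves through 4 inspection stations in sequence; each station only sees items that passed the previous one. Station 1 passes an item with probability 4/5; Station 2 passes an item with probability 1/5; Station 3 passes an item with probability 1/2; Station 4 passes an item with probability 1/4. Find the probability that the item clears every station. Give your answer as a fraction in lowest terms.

1/50

Each stage is reached only if all earlier stages succeed, so
P = 4/5 × 1/5 × 1/2 × 1/4 = 4/200 = 1/50.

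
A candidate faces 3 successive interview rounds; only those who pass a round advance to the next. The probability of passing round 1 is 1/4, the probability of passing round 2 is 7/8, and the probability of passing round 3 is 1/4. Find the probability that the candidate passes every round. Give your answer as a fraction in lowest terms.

7/128

Each stage is reached only if all earlier stages succeed, so
P = 1/4 × 7/8 × 1/4 = 7/128.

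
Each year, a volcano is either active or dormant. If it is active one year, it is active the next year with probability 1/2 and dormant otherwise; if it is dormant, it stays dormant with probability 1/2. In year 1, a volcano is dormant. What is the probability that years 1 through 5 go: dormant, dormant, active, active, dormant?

1/16

Year 1 is given. For each transition, use the conditional probability from the current state:
P(dormant | dormant) = 1/2; P(active | dormant) = 1/2; P(active | active) = 1/2; P(dormant | active) = 1/2.
P = 1/2 × 1/2 × 1/2 × 1/2 = 1/16.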